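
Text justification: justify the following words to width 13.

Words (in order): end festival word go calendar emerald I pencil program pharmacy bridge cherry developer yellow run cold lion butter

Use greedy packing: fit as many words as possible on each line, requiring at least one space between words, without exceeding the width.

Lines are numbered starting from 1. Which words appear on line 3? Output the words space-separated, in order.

Line 1: ['end', 'festival'] (min_width=12, slack=1)
Line 2: ['word', 'go'] (min_width=7, slack=6)
Line 3: ['calendar'] (min_width=8, slack=5)
Line 4: ['emerald', 'I'] (min_width=9, slack=4)
Line 5: ['pencil'] (min_width=6, slack=7)
Line 6: ['program'] (min_width=7, slack=6)
Line 7: ['pharmacy'] (min_width=8, slack=5)
Line 8: ['bridge', 'cherry'] (min_width=13, slack=0)
Line 9: ['developer'] (min_width=9, slack=4)
Line 10: ['yellow', 'run'] (min_width=10, slack=3)
Line 11: ['cold', 'lion'] (min_width=9, slack=4)
Line 12: ['butter'] (min_width=6, slack=7)

Answer: calendar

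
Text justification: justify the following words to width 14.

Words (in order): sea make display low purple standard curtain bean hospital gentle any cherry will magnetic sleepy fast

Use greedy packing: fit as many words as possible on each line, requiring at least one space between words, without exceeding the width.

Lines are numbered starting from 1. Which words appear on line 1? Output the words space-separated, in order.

Line 1: ['sea', 'make'] (min_width=8, slack=6)
Line 2: ['display', 'low'] (min_width=11, slack=3)
Line 3: ['purple'] (min_width=6, slack=8)
Line 4: ['standard'] (min_width=8, slack=6)
Line 5: ['curtain', 'bean'] (min_width=12, slack=2)
Line 6: ['hospital'] (min_width=8, slack=6)
Line 7: ['gentle', 'any'] (min_width=10, slack=4)
Line 8: ['cherry', 'will'] (min_width=11, slack=3)
Line 9: ['magnetic'] (min_width=8, slack=6)
Line 10: ['sleepy', 'fast'] (min_width=11, slack=3)

Answer: sea make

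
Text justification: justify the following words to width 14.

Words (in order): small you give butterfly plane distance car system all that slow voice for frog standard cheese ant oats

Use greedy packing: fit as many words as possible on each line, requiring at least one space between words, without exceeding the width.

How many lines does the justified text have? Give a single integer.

Answer: 9

Derivation:
Line 1: ['small', 'you', 'give'] (min_width=14, slack=0)
Line 2: ['butterfly'] (min_width=9, slack=5)
Line 3: ['plane', 'distance'] (min_width=14, slack=0)
Line 4: ['car', 'system', 'all'] (min_width=14, slack=0)
Line 5: ['that', 'slow'] (min_width=9, slack=5)
Line 6: ['voice', 'for', 'frog'] (min_width=14, slack=0)
Line 7: ['standard'] (min_width=8, slack=6)
Line 8: ['cheese', 'ant'] (min_width=10, slack=4)
Line 9: ['oats'] (min_width=4, slack=10)
Total lines: 9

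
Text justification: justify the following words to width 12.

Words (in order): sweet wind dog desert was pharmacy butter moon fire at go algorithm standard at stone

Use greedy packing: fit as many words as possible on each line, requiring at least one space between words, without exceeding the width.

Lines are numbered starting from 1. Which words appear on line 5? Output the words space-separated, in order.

Line 1: ['sweet', 'wind'] (min_width=10, slack=2)
Line 2: ['dog', 'desert'] (min_width=10, slack=2)
Line 3: ['was', 'pharmacy'] (min_width=12, slack=0)
Line 4: ['butter', 'moon'] (min_width=11, slack=1)
Line 5: ['fire', 'at', 'go'] (min_width=10, slack=2)
Line 6: ['algorithm'] (min_width=9, slack=3)
Line 7: ['standard', 'at'] (min_width=11, slack=1)
Line 8: ['stone'] (min_width=5, slack=7)

Answer: fire at go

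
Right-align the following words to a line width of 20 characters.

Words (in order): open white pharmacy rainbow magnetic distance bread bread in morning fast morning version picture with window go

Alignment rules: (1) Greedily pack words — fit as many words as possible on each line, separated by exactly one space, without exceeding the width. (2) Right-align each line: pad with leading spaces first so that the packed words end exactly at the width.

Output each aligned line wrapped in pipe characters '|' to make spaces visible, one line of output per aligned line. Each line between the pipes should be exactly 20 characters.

Answer: | open white pharmacy|
|    rainbow magnetic|
|distance bread bread|
|     in morning fast|
|     morning version|
| picture with window|
|                  go|

Derivation:
Line 1: ['open', 'white', 'pharmacy'] (min_width=19, slack=1)
Line 2: ['rainbow', 'magnetic'] (min_width=16, slack=4)
Line 3: ['distance', 'bread', 'bread'] (min_width=20, slack=0)
Line 4: ['in', 'morning', 'fast'] (min_width=15, slack=5)
Line 5: ['morning', 'version'] (min_width=15, slack=5)
Line 6: ['picture', 'with', 'window'] (min_width=19, slack=1)
Line 7: ['go'] (min_width=2, slack=18)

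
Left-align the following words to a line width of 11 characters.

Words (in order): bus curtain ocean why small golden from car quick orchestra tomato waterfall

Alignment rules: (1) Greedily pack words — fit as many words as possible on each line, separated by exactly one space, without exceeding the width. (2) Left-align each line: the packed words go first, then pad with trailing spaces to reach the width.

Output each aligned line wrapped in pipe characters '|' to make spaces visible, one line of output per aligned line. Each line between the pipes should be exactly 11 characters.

Answer: |bus curtain|
|ocean why  |
|small      |
|golden from|
|car quick  |
|orchestra  |
|tomato     |
|waterfall  |

Derivation:
Line 1: ['bus', 'curtain'] (min_width=11, slack=0)
Line 2: ['ocean', 'why'] (min_width=9, slack=2)
Line 3: ['small'] (min_width=5, slack=6)
Line 4: ['golden', 'from'] (min_width=11, slack=0)
Line 5: ['car', 'quick'] (min_width=9, slack=2)
Line 6: ['orchestra'] (min_width=9, slack=2)
Line 7: ['tomato'] (min_width=6, slack=5)
Line 8: ['waterfall'] (min_width=9, slack=2)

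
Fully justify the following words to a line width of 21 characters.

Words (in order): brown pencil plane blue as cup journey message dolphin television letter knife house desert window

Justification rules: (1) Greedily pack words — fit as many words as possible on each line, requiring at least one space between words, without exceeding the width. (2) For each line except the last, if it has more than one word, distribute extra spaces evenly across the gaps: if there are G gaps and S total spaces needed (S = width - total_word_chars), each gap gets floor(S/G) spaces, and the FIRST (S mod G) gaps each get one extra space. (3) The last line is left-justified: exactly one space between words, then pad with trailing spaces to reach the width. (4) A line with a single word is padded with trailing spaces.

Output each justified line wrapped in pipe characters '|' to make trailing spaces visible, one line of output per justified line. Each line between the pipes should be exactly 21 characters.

Line 1: ['brown', 'pencil', 'plane'] (min_width=18, slack=3)
Line 2: ['blue', 'as', 'cup', 'journey'] (min_width=19, slack=2)
Line 3: ['message', 'dolphin'] (min_width=15, slack=6)
Line 4: ['television', 'letter'] (min_width=17, slack=4)
Line 5: ['knife', 'house', 'desert'] (min_width=18, slack=3)
Line 6: ['window'] (min_width=6, slack=15)

Answer: |brown   pencil  plane|
|blue  as  cup journey|
|message       dolphin|
|television     letter|
|knife   house  desert|
|window               |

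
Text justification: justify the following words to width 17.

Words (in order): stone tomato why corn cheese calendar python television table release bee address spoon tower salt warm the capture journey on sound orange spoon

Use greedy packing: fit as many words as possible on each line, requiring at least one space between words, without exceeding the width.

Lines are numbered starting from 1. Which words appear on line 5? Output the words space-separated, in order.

Answer: release bee

Derivation:
Line 1: ['stone', 'tomato', 'why'] (min_width=16, slack=1)
Line 2: ['corn', 'cheese'] (min_width=11, slack=6)
Line 3: ['calendar', 'python'] (min_width=15, slack=2)
Line 4: ['television', 'table'] (min_width=16, slack=1)
Line 5: ['release', 'bee'] (min_width=11, slack=6)
Line 6: ['address', 'spoon'] (min_width=13, slack=4)
Line 7: ['tower', 'salt', 'warm'] (min_width=15, slack=2)
Line 8: ['the', 'capture'] (min_width=11, slack=6)
Line 9: ['journey', 'on', 'sound'] (min_width=16, slack=1)
Line 10: ['orange', 'spoon'] (min_width=12, slack=5)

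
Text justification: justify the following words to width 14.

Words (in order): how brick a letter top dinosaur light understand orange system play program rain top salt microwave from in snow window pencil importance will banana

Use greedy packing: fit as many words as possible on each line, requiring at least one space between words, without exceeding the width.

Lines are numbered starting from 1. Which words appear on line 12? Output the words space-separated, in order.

Answer: will banana

Derivation:
Line 1: ['how', 'brick', 'a'] (min_width=11, slack=3)
Line 2: ['letter', 'top'] (min_width=10, slack=4)
Line 3: ['dinosaur', 'light'] (min_width=14, slack=0)
Line 4: ['understand'] (min_width=10, slack=4)
Line 5: ['orange', 'system'] (min_width=13, slack=1)
Line 6: ['play', 'program'] (min_width=12, slack=2)
Line 7: ['rain', 'top', 'salt'] (min_width=13, slack=1)
Line 8: ['microwave', 'from'] (min_width=14, slack=0)
Line 9: ['in', 'snow', 'window'] (min_width=14, slack=0)
Line 10: ['pencil'] (min_width=6, slack=8)
Line 11: ['importance'] (min_width=10, slack=4)
Line 12: ['will', 'banana'] (min_width=11, slack=3)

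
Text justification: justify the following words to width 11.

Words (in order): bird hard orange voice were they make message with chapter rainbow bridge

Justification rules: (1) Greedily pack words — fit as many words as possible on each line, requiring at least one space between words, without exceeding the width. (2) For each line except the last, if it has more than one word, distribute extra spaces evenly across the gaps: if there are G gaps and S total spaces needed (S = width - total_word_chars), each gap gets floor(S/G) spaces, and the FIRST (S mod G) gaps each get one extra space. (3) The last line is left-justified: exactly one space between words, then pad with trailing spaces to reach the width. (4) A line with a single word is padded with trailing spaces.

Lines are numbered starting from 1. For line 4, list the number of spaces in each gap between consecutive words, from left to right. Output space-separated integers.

Answer: 3

Derivation:
Line 1: ['bird', 'hard'] (min_width=9, slack=2)
Line 2: ['orange'] (min_width=6, slack=5)
Line 3: ['voice', 'were'] (min_width=10, slack=1)
Line 4: ['they', 'make'] (min_width=9, slack=2)
Line 5: ['message'] (min_width=7, slack=4)
Line 6: ['with'] (min_width=4, slack=7)
Line 7: ['chapter'] (min_width=7, slack=4)
Line 8: ['rainbow'] (min_width=7, slack=4)
Line 9: ['bridge'] (min_width=6, slack=5)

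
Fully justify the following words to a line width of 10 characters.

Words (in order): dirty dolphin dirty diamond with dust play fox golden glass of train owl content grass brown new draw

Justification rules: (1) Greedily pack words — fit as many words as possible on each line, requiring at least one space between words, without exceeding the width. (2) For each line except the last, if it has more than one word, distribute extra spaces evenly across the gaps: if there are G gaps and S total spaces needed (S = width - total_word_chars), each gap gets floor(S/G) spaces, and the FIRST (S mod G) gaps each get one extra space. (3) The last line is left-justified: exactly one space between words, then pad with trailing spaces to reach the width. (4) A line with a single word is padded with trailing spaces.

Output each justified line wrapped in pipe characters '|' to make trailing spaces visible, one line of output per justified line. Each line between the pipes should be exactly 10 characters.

Answer: |dirty     |
|dolphin   |
|dirty     |
|diamond   |
|with  dust|
|play   fox|
|golden    |
|glass   of|
|train  owl|
|content   |
|grass     |
|brown  new|
|draw      |

Derivation:
Line 1: ['dirty'] (min_width=5, slack=5)
Line 2: ['dolphin'] (min_width=7, slack=3)
Line 3: ['dirty'] (min_width=5, slack=5)
Line 4: ['diamond'] (min_width=7, slack=3)
Line 5: ['with', 'dust'] (min_width=9, slack=1)
Line 6: ['play', 'fox'] (min_width=8, slack=2)
Line 7: ['golden'] (min_width=6, slack=4)
Line 8: ['glass', 'of'] (min_width=8, slack=2)
Line 9: ['train', 'owl'] (min_width=9, slack=1)
Line 10: ['content'] (min_width=7, slack=3)
Line 11: ['grass'] (min_width=5, slack=5)
Line 12: ['brown', 'new'] (min_width=9, slack=1)
Line 13: ['draw'] (min_width=4, slack=6)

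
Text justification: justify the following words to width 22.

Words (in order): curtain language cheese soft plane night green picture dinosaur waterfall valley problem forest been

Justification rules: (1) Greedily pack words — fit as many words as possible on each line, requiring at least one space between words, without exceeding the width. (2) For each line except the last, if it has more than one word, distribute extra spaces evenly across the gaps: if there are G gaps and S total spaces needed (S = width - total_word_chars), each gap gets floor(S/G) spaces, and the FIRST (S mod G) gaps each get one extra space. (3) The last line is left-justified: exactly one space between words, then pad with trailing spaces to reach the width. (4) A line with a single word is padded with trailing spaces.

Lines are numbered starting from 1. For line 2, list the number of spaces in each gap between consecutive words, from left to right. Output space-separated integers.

Answer: 4 3

Derivation:
Line 1: ['curtain', 'language'] (min_width=16, slack=6)
Line 2: ['cheese', 'soft', 'plane'] (min_width=17, slack=5)
Line 3: ['night', 'green', 'picture'] (min_width=19, slack=3)
Line 4: ['dinosaur', 'waterfall'] (min_width=18, slack=4)
Line 5: ['valley', 'problem', 'forest'] (min_width=21, slack=1)
Line 6: ['been'] (min_width=4, slack=18)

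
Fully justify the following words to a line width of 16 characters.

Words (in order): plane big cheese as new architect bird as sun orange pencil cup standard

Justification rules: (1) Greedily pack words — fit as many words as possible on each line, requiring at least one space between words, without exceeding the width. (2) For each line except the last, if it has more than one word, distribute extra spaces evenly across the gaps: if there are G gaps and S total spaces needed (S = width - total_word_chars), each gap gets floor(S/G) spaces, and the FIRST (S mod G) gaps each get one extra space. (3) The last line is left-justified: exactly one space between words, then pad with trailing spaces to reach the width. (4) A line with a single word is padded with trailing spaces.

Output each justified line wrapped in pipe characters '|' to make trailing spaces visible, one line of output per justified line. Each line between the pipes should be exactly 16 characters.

Line 1: ['plane', 'big', 'cheese'] (min_width=16, slack=0)
Line 2: ['as', 'new', 'architect'] (min_width=16, slack=0)
Line 3: ['bird', 'as', 'sun'] (min_width=11, slack=5)
Line 4: ['orange', 'pencil'] (min_width=13, slack=3)
Line 5: ['cup', 'standard'] (min_width=12, slack=4)

Answer: |plane big cheese|
|as new architect|
|bird    as   sun|
|orange    pencil|
|cup standard    |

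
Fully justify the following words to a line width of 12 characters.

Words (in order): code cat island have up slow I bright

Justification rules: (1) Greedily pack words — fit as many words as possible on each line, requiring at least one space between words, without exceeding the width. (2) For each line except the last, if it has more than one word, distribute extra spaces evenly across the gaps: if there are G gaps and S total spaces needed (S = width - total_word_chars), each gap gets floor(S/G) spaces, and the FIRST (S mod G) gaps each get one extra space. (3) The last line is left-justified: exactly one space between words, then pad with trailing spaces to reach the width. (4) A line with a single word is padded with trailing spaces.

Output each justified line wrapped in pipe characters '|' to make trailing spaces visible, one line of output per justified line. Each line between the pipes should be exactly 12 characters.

Answer: |code     cat|
|island  have|
|up   slow  I|
|bright      |

Derivation:
Line 1: ['code', 'cat'] (min_width=8, slack=4)
Line 2: ['island', 'have'] (min_width=11, slack=1)
Line 3: ['up', 'slow', 'I'] (min_width=9, slack=3)
Line 4: ['bright'] (min_width=6, slack=6)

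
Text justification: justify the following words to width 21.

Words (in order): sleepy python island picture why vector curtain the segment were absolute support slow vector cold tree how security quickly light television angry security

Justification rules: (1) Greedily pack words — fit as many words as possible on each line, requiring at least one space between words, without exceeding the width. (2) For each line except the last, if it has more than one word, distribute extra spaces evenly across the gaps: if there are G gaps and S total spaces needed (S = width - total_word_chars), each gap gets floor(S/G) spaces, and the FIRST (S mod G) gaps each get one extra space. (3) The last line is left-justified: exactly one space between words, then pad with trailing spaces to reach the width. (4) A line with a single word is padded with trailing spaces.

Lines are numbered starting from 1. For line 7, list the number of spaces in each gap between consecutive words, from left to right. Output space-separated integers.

Answer: 6

Derivation:
Line 1: ['sleepy', 'python', 'island'] (min_width=20, slack=1)
Line 2: ['picture', 'why', 'vector'] (min_width=18, slack=3)
Line 3: ['curtain', 'the', 'segment'] (min_width=19, slack=2)
Line 4: ['were', 'absolute', 'support'] (min_width=21, slack=0)
Line 5: ['slow', 'vector', 'cold', 'tree'] (min_width=21, slack=0)
Line 6: ['how', 'security', 'quickly'] (min_width=20, slack=1)
Line 7: ['light', 'television'] (min_width=16, slack=5)
Line 8: ['angry', 'security'] (min_width=14, slack=7)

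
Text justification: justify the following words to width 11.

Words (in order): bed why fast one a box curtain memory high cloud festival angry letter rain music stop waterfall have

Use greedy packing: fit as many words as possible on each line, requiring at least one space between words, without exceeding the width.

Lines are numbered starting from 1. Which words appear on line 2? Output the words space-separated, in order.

Line 1: ['bed', 'why'] (min_width=7, slack=4)
Line 2: ['fast', 'one', 'a'] (min_width=10, slack=1)
Line 3: ['box', 'curtain'] (min_width=11, slack=0)
Line 4: ['memory', 'high'] (min_width=11, slack=0)
Line 5: ['cloud'] (min_width=5, slack=6)
Line 6: ['festival'] (min_width=8, slack=3)
Line 7: ['angry'] (min_width=5, slack=6)
Line 8: ['letter', 'rain'] (min_width=11, slack=0)
Line 9: ['music', 'stop'] (min_width=10, slack=1)
Line 10: ['waterfall'] (min_width=9, slack=2)
Line 11: ['have'] (min_width=4, slack=7)

Answer: fast one a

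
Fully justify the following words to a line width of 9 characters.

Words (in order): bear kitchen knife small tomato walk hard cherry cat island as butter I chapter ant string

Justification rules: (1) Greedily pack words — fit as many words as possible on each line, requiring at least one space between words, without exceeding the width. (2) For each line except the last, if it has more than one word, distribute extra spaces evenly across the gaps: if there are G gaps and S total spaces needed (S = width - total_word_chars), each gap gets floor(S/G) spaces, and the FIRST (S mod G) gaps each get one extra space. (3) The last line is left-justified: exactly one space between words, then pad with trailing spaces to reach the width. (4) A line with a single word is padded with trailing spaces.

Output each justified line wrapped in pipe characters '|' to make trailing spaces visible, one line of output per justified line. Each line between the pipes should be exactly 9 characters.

Answer: |bear     |
|kitchen  |
|knife    |
|small    |
|tomato   |
|walk hard|
|cherry   |
|cat      |
|island as|
|butter  I|
|chapter  |
|ant      |
|string   |

Derivation:
Line 1: ['bear'] (min_width=4, slack=5)
Line 2: ['kitchen'] (min_width=7, slack=2)
Line 3: ['knife'] (min_width=5, slack=4)
Line 4: ['small'] (min_width=5, slack=4)
Line 5: ['tomato'] (min_width=6, slack=3)
Line 6: ['walk', 'hard'] (min_width=9, slack=0)
Line 7: ['cherry'] (min_width=6, slack=3)
Line 8: ['cat'] (min_width=3, slack=6)
Line 9: ['island', 'as'] (min_width=9, slack=0)
Line 10: ['butter', 'I'] (min_width=8, slack=1)
Line 11: ['chapter'] (min_width=7, slack=2)
Line 12: ['ant'] (min_width=3, slack=6)
Line 13: ['string'] (min_width=6, slack=3)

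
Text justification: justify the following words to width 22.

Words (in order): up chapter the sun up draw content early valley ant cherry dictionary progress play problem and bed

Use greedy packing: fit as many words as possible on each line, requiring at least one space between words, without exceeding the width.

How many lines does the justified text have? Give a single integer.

Answer: 5

Derivation:
Line 1: ['up', 'chapter', 'the', 'sun', 'up'] (min_width=21, slack=1)
Line 2: ['draw', 'content', 'early'] (min_width=18, slack=4)
Line 3: ['valley', 'ant', 'cherry'] (min_width=17, slack=5)
Line 4: ['dictionary', 'progress'] (min_width=19, slack=3)
Line 5: ['play', 'problem', 'and', 'bed'] (min_width=20, slack=2)
Total lines: 5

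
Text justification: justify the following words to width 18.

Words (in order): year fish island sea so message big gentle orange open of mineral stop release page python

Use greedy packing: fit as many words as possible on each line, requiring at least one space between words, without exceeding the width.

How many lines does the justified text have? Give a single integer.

Line 1: ['year', 'fish', 'island'] (min_width=16, slack=2)
Line 2: ['sea', 'so', 'message', 'big'] (min_width=18, slack=0)
Line 3: ['gentle', 'orange', 'open'] (min_width=18, slack=0)
Line 4: ['of', 'mineral', 'stop'] (min_width=15, slack=3)
Line 5: ['release', 'page'] (min_width=12, slack=6)
Line 6: ['python'] (min_width=6, slack=12)
Total lines: 6

Answer: 6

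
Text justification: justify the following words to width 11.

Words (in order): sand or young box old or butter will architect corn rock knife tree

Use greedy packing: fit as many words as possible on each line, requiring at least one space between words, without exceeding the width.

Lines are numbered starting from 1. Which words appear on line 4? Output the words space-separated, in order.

Answer: butter will

Derivation:
Line 1: ['sand', 'or'] (min_width=7, slack=4)
Line 2: ['young', 'box'] (min_width=9, slack=2)
Line 3: ['old', 'or'] (min_width=6, slack=5)
Line 4: ['butter', 'will'] (min_width=11, slack=0)
Line 5: ['architect'] (min_width=9, slack=2)
Line 6: ['corn', 'rock'] (min_width=9, slack=2)
Line 7: ['knife', 'tree'] (min_width=10, slack=1)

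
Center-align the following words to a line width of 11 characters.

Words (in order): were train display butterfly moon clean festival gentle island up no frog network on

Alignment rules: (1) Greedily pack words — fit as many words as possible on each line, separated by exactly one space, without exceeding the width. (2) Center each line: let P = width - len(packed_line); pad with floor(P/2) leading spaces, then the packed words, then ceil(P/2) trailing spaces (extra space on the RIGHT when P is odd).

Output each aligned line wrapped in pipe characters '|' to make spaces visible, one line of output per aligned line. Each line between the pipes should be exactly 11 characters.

Answer: |were train |
|  display  |
| butterfly |
|moon clean |
| festival  |
|  gentle   |
| island up |
|  no frog  |
|network on |

Derivation:
Line 1: ['were', 'train'] (min_width=10, slack=1)
Line 2: ['display'] (min_width=7, slack=4)
Line 3: ['butterfly'] (min_width=9, slack=2)
Line 4: ['moon', 'clean'] (min_width=10, slack=1)
Line 5: ['festival'] (min_width=8, slack=3)
Line 6: ['gentle'] (min_width=6, slack=5)
Line 7: ['island', 'up'] (min_width=9, slack=2)
Line 8: ['no', 'frog'] (min_width=7, slack=4)
Line 9: ['network', 'on'] (min_width=10, slack=1)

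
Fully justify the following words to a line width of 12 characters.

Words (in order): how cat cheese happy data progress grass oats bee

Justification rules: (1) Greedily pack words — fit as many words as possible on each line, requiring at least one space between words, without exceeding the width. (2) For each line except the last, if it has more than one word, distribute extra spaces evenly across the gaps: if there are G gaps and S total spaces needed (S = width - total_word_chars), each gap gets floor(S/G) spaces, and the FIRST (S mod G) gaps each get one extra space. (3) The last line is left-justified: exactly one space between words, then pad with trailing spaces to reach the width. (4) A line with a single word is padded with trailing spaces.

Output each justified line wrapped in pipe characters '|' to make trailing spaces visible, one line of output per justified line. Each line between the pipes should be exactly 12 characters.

Answer: |how      cat|
|cheese happy|
|data        |
|progress    |
|grass   oats|
|bee         |

Derivation:
Line 1: ['how', 'cat'] (min_width=7, slack=5)
Line 2: ['cheese', 'happy'] (min_width=12, slack=0)
Line 3: ['data'] (min_width=4, slack=8)
Line 4: ['progress'] (min_width=8, slack=4)
Line 5: ['grass', 'oats'] (min_width=10, slack=2)
Line 6: ['bee'] (min_width=3, slack=9)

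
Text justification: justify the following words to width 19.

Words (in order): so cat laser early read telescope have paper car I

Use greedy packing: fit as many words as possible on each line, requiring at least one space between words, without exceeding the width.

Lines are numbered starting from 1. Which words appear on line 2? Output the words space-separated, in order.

Line 1: ['so', 'cat', 'laser', 'early'] (min_width=18, slack=1)
Line 2: ['read', 'telescope', 'have'] (min_width=19, slack=0)
Line 3: ['paper', 'car', 'I'] (min_width=11, slack=8)

Answer: read telescope have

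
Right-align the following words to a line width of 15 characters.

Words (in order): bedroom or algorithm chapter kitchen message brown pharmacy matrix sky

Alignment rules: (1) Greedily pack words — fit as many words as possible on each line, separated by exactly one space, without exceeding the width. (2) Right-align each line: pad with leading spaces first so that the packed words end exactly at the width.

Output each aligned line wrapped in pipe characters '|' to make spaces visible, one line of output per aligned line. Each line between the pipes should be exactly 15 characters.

Line 1: ['bedroom', 'or'] (min_width=10, slack=5)
Line 2: ['algorithm'] (min_width=9, slack=6)
Line 3: ['chapter', 'kitchen'] (min_width=15, slack=0)
Line 4: ['message', 'brown'] (min_width=13, slack=2)
Line 5: ['pharmacy', 'matrix'] (min_width=15, slack=0)
Line 6: ['sky'] (min_width=3, slack=12)

Answer: |     bedroom or|
|      algorithm|
|chapter kitchen|
|  message brown|
|pharmacy matrix|
|            sky|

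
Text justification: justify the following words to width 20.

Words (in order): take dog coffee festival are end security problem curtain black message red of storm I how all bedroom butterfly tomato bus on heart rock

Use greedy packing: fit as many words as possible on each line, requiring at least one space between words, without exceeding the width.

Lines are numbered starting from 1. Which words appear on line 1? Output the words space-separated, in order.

Answer: take dog coffee

Derivation:
Line 1: ['take', 'dog', 'coffee'] (min_width=15, slack=5)
Line 2: ['festival', 'are', 'end'] (min_width=16, slack=4)
Line 3: ['security', 'problem'] (min_width=16, slack=4)
Line 4: ['curtain', 'black'] (min_width=13, slack=7)
Line 5: ['message', 'red', 'of', 'storm'] (min_width=20, slack=0)
Line 6: ['I', 'how', 'all', 'bedroom'] (min_width=17, slack=3)
Line 7: ['butterfly', 'tomato', 'bus'] (min_width=20, slack=0)
Line 8: ['on', 'heart', 'rock'] (min_width=13, slack=7)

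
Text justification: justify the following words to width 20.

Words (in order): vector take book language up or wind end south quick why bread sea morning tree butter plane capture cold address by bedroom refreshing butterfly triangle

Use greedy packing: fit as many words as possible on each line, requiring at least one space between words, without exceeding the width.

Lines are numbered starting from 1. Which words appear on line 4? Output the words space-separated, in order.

Answer: bread sea morning

Derivation:
Line 1: ['vector', 'take', 'book'] (min_width=16, slack=4)
Line 2: ['language', 'up', 'or', 'wind'] (min_width=19, slack=1)
Line 3: ['end', 'south', 'quick', 'why'] (min_width=19, slack=1)
Line 4: ['bread', 'sea', 'morning'] (min_width=17, slack=3)
Line 5: ['tree', 'butter', 'plane'] (min_width=17, slack=3)
Line 6: ['capture', 'cold', 'address'] (min_width=20, slack=0)
Line 7: ['by', 'bedroom'] (min_width=10, slack=10)
Line 8: ['refreshing', 'butterfly'] (min_width=20, slack=0)
Line 9: ['triangle'] (min_width=8, slack=12)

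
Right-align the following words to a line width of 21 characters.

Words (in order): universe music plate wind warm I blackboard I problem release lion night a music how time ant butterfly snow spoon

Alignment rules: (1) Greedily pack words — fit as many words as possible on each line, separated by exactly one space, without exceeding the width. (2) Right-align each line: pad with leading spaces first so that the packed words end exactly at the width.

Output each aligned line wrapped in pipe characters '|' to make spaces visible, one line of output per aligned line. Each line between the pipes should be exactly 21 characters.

Line 1: ['universe', 'music', 'plate'] (min_width=20, slack=1)
Line 2: ['wind', 'warm', 'I'] (min_width=11, slack=10)
Line 3: ['blackboard', 'I', 'problem'] (min_width=20, slack=1)
Line 4: ['release', 'lion', 'night', 'a'] (min_width=20, slack=1)
Line 5: ['music', 'how', 'time', 'ant'] (min_width=18, slack=3)
Line 6: ['butterfly', 'snow', 'spoon'] (min_width=20, slack=1)

Answer: | universe music plate|
|          wind warm I|
| blackboard I problem|
| release lion night a|
|   music how time ant|
| butterfly snow spoon|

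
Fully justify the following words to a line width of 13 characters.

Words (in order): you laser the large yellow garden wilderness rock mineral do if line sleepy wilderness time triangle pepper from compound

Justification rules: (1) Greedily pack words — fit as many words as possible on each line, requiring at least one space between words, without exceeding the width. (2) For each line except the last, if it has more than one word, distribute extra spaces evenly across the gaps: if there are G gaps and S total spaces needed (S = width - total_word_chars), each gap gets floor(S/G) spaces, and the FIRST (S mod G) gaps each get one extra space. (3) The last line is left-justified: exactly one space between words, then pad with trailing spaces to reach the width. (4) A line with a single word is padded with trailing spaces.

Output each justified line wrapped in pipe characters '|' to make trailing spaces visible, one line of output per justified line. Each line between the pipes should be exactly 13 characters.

Line 1: ['you', 'laser', 'the'] (min_width=13, slack=0)
Line 2: ['large', 'yellow'] (min_width=12, slack=1)
Line 3: ['garden'] (min_width=6, slack=7)
Line 4: ['wilderness'] (min_width=10, slack=3)
Line 5: ['rock', 'mineral'] (min_width=12, slack=1)
Line 6: ['do', 'if', 'line'] (min_width=10, slack=3)
Line 7: ['sleepy'] (min_width=6, slack=7)
Line 8: ['wilderness'] (min_width=10, slack=3)
Line 9: ['time', 'triangle'] (min_width=13, slack=0)
Line 10: ['pepper', 'from'] (min_width=11, slack=2)
Line 11: ['compound'] (min_width=8, slack=5)

Answer: |you laser the|
|large  yellow|
|garden       |
|wilderness   |
|rock  mineral|
|do   if  line|
|sleepy       |
|wilderness   |
|time triangle|
|pepper   from|
|compound     |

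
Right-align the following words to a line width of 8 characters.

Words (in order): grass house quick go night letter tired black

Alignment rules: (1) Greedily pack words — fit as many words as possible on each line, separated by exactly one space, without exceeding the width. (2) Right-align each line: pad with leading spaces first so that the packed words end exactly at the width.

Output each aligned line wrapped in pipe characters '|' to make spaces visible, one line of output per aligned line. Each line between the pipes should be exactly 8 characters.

Line 1: ['grass'] (min_width=5, slack=3)
Line 2: ['house'] (min_width=5, slack=3)
Line 3: ['quick', 'go'] (min_width=8, slack=0)
Line 4: ['night'] (min_width=5, slack=3)
Line 5: ['letter'] (min_width=6, slack=2)
Line 6: ['tired'] (min_width=5, slack=3)
Line 7: ['black'] (min_width=5, slack=3)

Answer: |   grass|
|   house|
|quick go|
|   night|
|  letter|
|   tired|
|   black|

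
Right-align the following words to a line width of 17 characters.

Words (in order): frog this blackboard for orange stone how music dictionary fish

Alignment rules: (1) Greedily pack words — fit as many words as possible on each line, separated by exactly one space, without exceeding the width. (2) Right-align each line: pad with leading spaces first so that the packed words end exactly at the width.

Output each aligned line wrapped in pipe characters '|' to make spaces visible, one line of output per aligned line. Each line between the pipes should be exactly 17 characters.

Line 1: ['frog', 'this'] (min_width=9, slack=8)
Line 2: ['blackboard', 'for'] (min_width=14, slack=3)
Line 3: ['orange', 'stone', 'how'] (min_width=16, slack=1)
Line 4: ['music', 'dictionary'] (min_width=16, slack=1)
Line 5: ['fish'] (min_width=4, slack=13)

Answer: |        frog this|
|   blackboard for|
| orange stone how|
| music dictionary|
|             fish|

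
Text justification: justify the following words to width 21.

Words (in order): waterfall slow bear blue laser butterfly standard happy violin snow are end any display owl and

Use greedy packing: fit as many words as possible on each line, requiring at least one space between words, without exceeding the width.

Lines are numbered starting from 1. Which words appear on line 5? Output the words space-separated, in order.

Answer: display owl and

Derivation:
Line 1: ['waterfall', 'slow', 'bear'] (min_width=19, slack=2)
Line 2: ['blue', 'laser', 'butterfly'] (min_width=20, slack=1)
Line 3: ['standard', 'happy', 'violin'] (min_width=21, slack=0)
Line 4: ['snow', 'are', 'end', 'any'] (min_width=16, slack=5)
Line 5: ['display', 'owl', 'and'] (min_width=15, slack=6)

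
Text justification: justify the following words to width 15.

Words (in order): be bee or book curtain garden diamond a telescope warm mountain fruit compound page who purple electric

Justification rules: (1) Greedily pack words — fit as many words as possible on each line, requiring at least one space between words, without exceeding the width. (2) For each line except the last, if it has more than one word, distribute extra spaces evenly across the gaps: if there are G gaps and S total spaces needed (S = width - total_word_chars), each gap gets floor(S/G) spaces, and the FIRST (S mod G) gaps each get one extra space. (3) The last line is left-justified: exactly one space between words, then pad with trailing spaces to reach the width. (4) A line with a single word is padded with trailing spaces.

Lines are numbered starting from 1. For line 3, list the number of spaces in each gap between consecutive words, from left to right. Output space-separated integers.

Answer: 7

Derivation:
Line 1: ['be', 'bee', 'or', 'book'] (min_width=14, slack=1)
Line 2: ['curtain', 'garden'] (min_width=14, slack=1)
Line 3: ['diamond', 'a'] (min_width=9, slack=6)
Line 4: ['telescope', 'warm'] (min_width=14, slack=1)
Line 5: ['mountain', 'fruit'] (min_width=14, slack=1)
Line 6: ['compound', 'page'] (min_width=13, slack=2)
Line 7: ['who', 'purple'] (min_width=10, slack=5)
Line 8: ['electric'] (min_width=8, slack=7)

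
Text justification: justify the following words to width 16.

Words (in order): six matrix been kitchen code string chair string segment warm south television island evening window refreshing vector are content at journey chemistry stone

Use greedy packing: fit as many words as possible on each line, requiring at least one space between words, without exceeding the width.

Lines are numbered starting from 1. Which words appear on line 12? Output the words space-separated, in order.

Answer: journey

Derivation:
Line 1: ['six', 'matrix', 'been'] (min_width=15, slack=1)
Line 2: ['kitchen', 'code'] (min_width=12, slack=4)
Line 3: ['string', 'chair'] (min_width=12, slack=4)
Line 4: ['string', 'segment'] (min_width=14, slack=2)
Line 5: ['warm', 'south'] (min_width=10, slack=6)
Line 6: ['television'] (min_width=10, slack=6)
Line 7: ['island', 'evening'] (min_width=14, slack=2)
Line 8: ['window'] (min_width=6, slack=10)
Line 9: ['refreshing'] (min_width=10, slack=6)
Line 10: ['vector', 'are'] (min_width=10, slack=6)
Line 11: ['content', 'at'] (min_width=10, slack=6)
Line 12: ['journey'] (min_width=7, slack=9)
Line 13: ['chemistry', 'stone'] (min_width=15, slack=1)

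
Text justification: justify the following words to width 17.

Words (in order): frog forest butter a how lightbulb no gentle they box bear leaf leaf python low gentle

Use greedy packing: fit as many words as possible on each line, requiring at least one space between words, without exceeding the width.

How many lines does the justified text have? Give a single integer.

Answer: 6

Derivation:
Line 1: ['frog', 'forest'] (min_width=11, slack=6)
Line 2: ['butter', 'a', 'how'] (min_width=12, slack=5)
Line 3: ['lightbulb', 'no'] (min_width=12, slack=5)
Line 4: ['gentle', 'they', 'box'] (min_width=15, slack=2)
Line 5: ['bear', 'leaf', 'leaf'] (min_width=14, slack=3)
Line 6: ['python', 'low', 'gentle'] (min_width=17, slack=0)
Total lines: 6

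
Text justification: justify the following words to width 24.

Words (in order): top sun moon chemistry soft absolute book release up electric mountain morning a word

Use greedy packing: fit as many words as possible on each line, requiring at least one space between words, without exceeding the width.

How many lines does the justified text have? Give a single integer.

Line 1: ['top', 'sun', 'moon', 'chemistry'] (min_width=22, slack=2)
Line 2: ['soft', 'absolute', 'book'] (min_width=18, slack=6)
Line 3: ['release', 'up', 'electric'] (min_width=19, slack=5)
Line 4: ['mountain', 'morning', 'a', 'word'] (min_width=23, slack=1)
Total lines: 4

Answer: 4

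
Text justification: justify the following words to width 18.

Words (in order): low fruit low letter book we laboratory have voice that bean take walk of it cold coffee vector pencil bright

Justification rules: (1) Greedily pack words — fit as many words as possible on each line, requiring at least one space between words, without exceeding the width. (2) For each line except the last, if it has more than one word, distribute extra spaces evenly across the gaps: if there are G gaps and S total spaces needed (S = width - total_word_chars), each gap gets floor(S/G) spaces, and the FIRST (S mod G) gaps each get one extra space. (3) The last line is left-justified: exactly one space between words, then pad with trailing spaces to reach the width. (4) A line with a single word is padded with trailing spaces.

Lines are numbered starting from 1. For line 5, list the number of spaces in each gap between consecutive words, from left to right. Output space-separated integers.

Answer: 2 2 2

Derivation:
Line 1: ['low', 'fruit', 'low'] (min_width=13, slack=5)
Line 2: ['letter', 'book', 'we'] (min_width=14, slack=4)
Line 3: ['laboratory', 'have'] (min_width=15, slack=3)
Line 4: ['voice', 'that', 'bean'] (min_width=15, slack=3)
Line 5: ['take', 'walk', 'of', 'it'] (min_width=15, slack=3)
Line 6: ['cold', 'coffee', 'vector'] (min_width=18, slack=0)
Line 7: ['pencil', 'bright'] (min_width=13, slack=5)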